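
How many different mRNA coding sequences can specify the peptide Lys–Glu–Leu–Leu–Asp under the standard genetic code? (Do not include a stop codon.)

288

Lys: 2 codons.
Glu: 2 codons.
Leu: 6 codons.
Leu: 6 codons.
Asp: 2 codons.
2 × 2 × 6 × 6 × 2 = 288.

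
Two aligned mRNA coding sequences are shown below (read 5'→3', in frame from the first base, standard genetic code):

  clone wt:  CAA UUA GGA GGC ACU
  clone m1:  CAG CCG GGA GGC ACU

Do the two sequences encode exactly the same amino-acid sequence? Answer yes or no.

no

Codon 1: CAA Gln / CAG Gln — synonymous.
Codon 2: UUA Leu / CCG Pro — nonsynonymous.
Codon 3: GGA Gly / GGA Gly — identical.
Codon 4: GGC Gly / GGC Gly — identical.
Codon 5: ACU Thr / ACU Thr — identical.
Nonsynonymous differences: 1 → different protein.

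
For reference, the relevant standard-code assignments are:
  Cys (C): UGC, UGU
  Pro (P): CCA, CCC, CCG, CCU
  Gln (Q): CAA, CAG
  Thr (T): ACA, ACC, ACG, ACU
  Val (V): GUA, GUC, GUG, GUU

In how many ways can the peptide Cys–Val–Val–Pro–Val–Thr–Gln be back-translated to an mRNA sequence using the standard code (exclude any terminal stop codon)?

Cys: 2 codons.
Val: 4 codons.
Val: 4 codons.
Pro: 4 codons.
Val: 4 codons.
Thr: 4 codons.
Gln: 2 codons.
2 × 4 × 4 × 4 × 4 × 4 × 2 = 4096.

4096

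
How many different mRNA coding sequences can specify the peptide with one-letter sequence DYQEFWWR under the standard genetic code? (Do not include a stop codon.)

Asp: 2 codons.
Tyr: 2 codons.
Gln: 2 codons.
Glu: 2 codons.
Phe: 2 codons.
Trp: 1 codon.
Trp: 1 codon.
Arg: 6 codons.
2 × 2 × 2 × 2 × 2 × 1 × 1 × 6 = 192.

192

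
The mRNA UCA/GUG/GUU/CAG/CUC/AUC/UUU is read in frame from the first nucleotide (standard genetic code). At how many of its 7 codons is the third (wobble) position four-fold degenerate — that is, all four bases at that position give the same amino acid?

Codon 1 UCA (Ser): third position 4-fold.
Codon 2 GUG (Val): third position 4-fold.
Codon 3 GUU (Val): third position 4-fold.
Codon 4 CAG (Gln): third position 2-fold.
Codon 5 CUC (Leu): third position 4-fold.
Codon 6 AUC (Ile): third position 3-fold.
Codon 7 UUU (Phe): third position 2-fold.
Four-fold degenerate third positions: 4.

4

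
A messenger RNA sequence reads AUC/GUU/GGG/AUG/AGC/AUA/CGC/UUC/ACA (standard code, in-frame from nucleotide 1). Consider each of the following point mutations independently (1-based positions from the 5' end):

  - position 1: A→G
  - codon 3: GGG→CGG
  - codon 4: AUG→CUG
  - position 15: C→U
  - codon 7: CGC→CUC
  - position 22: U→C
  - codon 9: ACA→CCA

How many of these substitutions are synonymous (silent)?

Codon 1: AUC (Ile) → GUC (Val) — missense.
Codon 3: GGG (Gly) → CGG (Arg) — missense.
Codon 4: AUG (Met) → CUG (Leu) — missense.
Codon 5: AGC (Ser) → AGU (Ser) — synonymous.
Codon 7: CGC (Arg) → CUC (Leu) — missense.
Codon 8: UUC (Phe) → CUC (Leu) — missense.
Codon 9: ACA (Thr) → CCA (Pro) — missense.
Synonymous: 1 of 7.

1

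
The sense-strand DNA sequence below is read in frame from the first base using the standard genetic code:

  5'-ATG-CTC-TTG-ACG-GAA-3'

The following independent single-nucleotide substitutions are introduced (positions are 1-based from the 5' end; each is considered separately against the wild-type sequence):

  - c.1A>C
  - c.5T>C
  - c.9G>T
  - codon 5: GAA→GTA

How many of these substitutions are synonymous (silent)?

Codon 1: ATG (Met) → CTG (Leu) — missense.
Codon 2: CTC (Leu) → CCC (Pro) — missense.
Codon 3: TTG (Leu) → TTT (Phe) — missense.
Codon 5: GAA (Glu) → GTA (Val) — missense.
Synonymous: 0 of 4.

0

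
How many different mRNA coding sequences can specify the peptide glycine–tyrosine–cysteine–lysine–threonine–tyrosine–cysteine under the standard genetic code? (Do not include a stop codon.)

512

Gly: 4 codons.
Tyr: 2 codons.
Cys: 2 codons.
Lys: 2 codons.
Thr: 4 codons.
Tyr: 2 codons.
Cys: 2 codons.
4 × 2 × 2 × 2 × 4 × 2 × 2 = 512.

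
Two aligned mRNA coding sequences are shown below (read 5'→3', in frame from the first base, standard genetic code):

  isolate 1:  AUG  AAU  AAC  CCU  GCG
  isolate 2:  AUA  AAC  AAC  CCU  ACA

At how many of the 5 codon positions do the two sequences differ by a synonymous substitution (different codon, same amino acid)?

Codon 1: AUG Met / AUA Ile — nonsynonymous.
Codon 2: AAU Asn / AAC Asn — synonymous.
Codon 3: AAC Asn / AAC Asn — identical.
Codon 4: CCU Pro / CCU Pro — identical.
Codon 5: GCG Ala / ACA Thr — nonsynonymous.
Synonymous differences: 1.

1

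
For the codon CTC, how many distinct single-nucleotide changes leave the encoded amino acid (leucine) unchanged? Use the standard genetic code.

Position 1: none → 0 synonymous.
Position 2: none → 0 synonymous.
Position 3: CTT, CTA, CTG → 3 synonymous.
Total: 0 + 0 + 3 = 3.

3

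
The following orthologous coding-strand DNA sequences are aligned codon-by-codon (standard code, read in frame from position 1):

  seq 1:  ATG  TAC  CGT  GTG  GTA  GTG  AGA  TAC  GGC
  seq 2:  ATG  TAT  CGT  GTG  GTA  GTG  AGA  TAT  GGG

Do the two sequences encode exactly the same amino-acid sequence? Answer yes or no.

Codon 1: ATG Met / ATG Met — identical.
Codon 2: TAC Tyr / TAT Tyr — synonymous.
Codon 3: CGT Arg / CGT Arg — identical.
Codon 4: GTG Val / GTG Val — identical.
Codon 5: GTA Val / GTA Val — identical.
Codon 6: GTG Val / GTG Val — identical.
Codon 7: AGA Arg / AGA Arg — identical.
Codon 8: TAC Tyr / TAT Tyr — synonymous.
Codon 9: GGC Gly / GGG Gly — synonymous.
Nonsynonymous differences: 0 → same protein.

yes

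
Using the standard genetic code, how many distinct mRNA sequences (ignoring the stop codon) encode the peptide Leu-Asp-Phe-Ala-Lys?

192

Leu: 6 codons.
Asp: 2 codons.
Phe: 2 codons.
Ala: 4 codons.
Lys: 2 codons.
6 × 2 × 2 × 4 × 2 = 192.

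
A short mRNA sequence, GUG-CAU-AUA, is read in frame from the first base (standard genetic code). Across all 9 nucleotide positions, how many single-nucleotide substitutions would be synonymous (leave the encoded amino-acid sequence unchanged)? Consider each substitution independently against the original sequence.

6

Codon 1 (GUG, Val): 3 synonymous substitutions.
Codon 2 (CAU, His): 1 synonymous substitution.
Codon 3 (AUA, Ile): 2 synonymous substitutions.
Total: 3 + 1 + 2 = 6.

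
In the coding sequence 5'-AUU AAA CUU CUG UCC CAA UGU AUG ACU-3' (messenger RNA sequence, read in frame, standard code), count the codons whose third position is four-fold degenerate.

Codon 1 AUU (Ile): third position 3-fold.
Codon 2 AAA (Lys): third position 2-fold.
Codon 3 CUU (Leu): third position 4-fold.
Codon 4 CUG (Leu): third position 4-fold.
Codon 5 UCC (Ser): third position 4-fold.
Codon 6 CAA (Gln): third position 2-fold.
Codon 7 UGU (Cys): third position 2-fold.
Codon 8 AUG (Met): third position 1-fold.
Codon 9 ACU (Thr): third position 4-fold.
Four-fold degenerate third positions: 4.

4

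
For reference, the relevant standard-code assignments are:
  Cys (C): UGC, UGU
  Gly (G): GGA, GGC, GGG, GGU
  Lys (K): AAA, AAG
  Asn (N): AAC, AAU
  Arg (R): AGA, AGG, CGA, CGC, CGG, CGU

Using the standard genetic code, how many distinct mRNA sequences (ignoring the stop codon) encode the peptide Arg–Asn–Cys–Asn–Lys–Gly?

Arg: 6 codons.
Asn: 2 codons.
Cys: 2 codons.
Asn: 2 codons.
Lys: 2 codons.
Gly: 4 codons.
6 × 2 × 2 × 2 × 2 × 4 = 384.

384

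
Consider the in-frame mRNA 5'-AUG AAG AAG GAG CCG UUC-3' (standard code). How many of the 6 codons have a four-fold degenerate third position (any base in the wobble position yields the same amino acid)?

1

Codon 1 AUG (Met): third position 1-fold.
Codon 2 AAG (Lys): third position 2-fold.
Codon 3 AAG (Lys): third position 2-fold.
Codon 4 GAG (Glu): third position 2-fold.
Codon 5 CCG (Pro): third position 4-fold.
Codon 6 UUC (Phe): third position 2-fold.
Four-fold degenerate third positions: 1.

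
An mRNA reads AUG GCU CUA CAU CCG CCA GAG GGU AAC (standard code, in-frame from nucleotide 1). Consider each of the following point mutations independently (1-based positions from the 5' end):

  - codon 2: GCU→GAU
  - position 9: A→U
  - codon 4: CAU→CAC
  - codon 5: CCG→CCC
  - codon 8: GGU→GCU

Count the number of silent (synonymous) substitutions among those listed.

3

Codon 2: GCU (Ala) → GAU (Asp) — missense.
Codon 3: CUA (Leu) → CUU (Leu) — synonymous.
Codon 4: CAU (His) → CAC (His) — synonymous.
Codon 5: CCG (Pro) → CCC (Pro) — synonymous.
Codon 8: GGU (Gly) → GCU (Ala) — missense.
Synonymous: 3 of 5.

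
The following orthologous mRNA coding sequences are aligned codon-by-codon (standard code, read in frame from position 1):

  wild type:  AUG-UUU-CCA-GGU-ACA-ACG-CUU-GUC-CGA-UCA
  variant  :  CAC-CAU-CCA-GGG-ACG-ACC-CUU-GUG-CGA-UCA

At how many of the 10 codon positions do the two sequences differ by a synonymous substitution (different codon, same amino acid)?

4

Codon 1: AUG Met / CAC His — nonsynonymous.
Codon 2: UUU Phe / CAU His — nonsynonymous.
Codon 3: CCA Pro / CCA Pro — identical.
Codon 4: GGU Gly / GGG Gly — synonymous.
Codon 5: ACA Thr / ACG Thr — synonymous.
Codon 6: ACG Thr / ACC Thr — synonymous.
Codon 7: CUU Leu / CUU Leu — identical.
Codon 8: GUC Val / GUG Val — synonymous.
Codon 9: CGA Arg / CGA Arg — identical.
Codon 10: UCA Ser / UCA Ser — identical.
Synonymous differences: 4.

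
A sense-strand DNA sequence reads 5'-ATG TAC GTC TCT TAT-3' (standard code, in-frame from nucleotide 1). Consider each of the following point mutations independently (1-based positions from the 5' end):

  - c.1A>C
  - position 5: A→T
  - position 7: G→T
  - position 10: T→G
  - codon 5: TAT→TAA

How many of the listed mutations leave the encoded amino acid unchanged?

0

Codon 1: ATG (Met) → CTG (Leu) — missense.
Codon 2: TAC (Tyr) → TTC (Phe) — missense.
Codon 3: GTC (Val) → TTC (Phe) — missense.
Codon 4: TCT (Ser) → GCT (Ala) — missense.
Codon 5: TAT (Tyr) → TAA (Stop) — nonsense.
Synonymous: 0 of 5.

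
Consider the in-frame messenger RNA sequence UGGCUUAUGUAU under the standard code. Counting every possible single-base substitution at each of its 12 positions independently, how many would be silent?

4

Codon 1 (UGG, Trp): 0 synonymous substitutions.
Codon 2 (CUU, Leu): 3 synonymous substitutions.
Codon 3 (AUG, Met): 0 synonymous substitutions.
Codon 4 (UAU, Tyr): 1 synonymous substitution.
Total: 0 + 3 + 0 + 1 = 4.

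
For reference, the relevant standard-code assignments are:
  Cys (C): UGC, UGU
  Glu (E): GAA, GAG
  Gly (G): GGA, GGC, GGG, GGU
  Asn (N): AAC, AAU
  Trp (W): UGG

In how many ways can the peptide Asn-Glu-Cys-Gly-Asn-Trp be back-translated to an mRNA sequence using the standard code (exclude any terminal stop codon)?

64

Asn: 2 codons.
Glu: 2 codons.
Cys: 2 codons.
Gly: 4 codons.
Asn: 2 codons.
Trp: 1 codon.
2 × 2 × 2 × 4 × 2 × 1 = 64.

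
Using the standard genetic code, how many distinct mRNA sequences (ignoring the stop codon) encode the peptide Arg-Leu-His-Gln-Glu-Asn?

Arg: 6 codons.
Leu: 6 codons.
His: 2 codons.
Gln: 2 codons.
Glu: 2 codons.
Asn: 2 codons.
6 × 6 × 2 × 2 × 2 × 2 = 576.

576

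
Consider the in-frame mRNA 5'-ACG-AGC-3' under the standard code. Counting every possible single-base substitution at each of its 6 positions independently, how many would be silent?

4

Codon 1 (ACG, Thr): 3 synonymous substitutions.
Codon 2 (AGC, Ser): 1 synonymous substitution.
Total: 3 + 1 = 4.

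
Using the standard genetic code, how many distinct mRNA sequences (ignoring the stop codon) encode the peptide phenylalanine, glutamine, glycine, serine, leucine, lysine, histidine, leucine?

13824

Phe: 2 codons.
Gln: 2 codons.
Gly: 4 codons.
Ser: 6 codons.
Leu: 6 codons.
Lys: 2 codons.
His: 2 codons.
Leu: 6 codons.
2 × 2 × 4 × 6 × 6 × 2 × 2 × 6 = 13824.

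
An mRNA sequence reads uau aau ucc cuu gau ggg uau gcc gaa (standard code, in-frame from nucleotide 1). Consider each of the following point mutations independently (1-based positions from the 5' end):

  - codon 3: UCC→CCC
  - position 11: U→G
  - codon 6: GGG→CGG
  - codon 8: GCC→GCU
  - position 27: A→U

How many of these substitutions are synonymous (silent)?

Codon 3: UCC (Ser) → CCC (Pro) — missense.
Codon 4: CUU (Leu) → CGU (Arg) — missense.
Codon 6: GGG (Gly) → CGG (Arg) — missense.
Codon 8: GCC (Ala) → GCU (Ala) — synonymous.
Codon 9: GAA (Glu) → GAU (Asp) — missense.
Synonymous: 1 of 5.

1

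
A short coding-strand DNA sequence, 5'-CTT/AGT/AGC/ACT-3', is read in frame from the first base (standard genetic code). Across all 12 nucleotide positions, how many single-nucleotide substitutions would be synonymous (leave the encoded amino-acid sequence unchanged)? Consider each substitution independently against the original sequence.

Codon 1 (CTT, Leu): 3 synonymous substitutions.
Codon 2 (AGT, Ser): 1 synonymous substitution.
Codon 3 (AGC, Ser): 1 synonymous substitution.
Codon 4 (ACT, Thr): 3 synonymous substitutions.
Total: 3 + 1 + 1 + 3 = 8.

8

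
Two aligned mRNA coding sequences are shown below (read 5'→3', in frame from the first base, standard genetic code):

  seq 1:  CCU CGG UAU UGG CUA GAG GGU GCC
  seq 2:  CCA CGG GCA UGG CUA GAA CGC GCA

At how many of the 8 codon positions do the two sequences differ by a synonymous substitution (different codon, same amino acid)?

Codon 1: CCU Pro / CCA Pro — synonymous.
Codon 2: CGG Arg / CGG Arg — identical.
Codon 3: UAU Tyr / GCA Ala — nonsynonymous.
Codon 4: UGG Trp / UGG Trp — identical.
Codon 5: CUA Leu / CUA Leu — identical.
Codon 6: GAG Glu / GAA Glu — synonymous.
Codon 7: GGU Gly / CGC Arg — nonsynonymous.
Codon 8: GCC Ala / GCA Ala — synonymous.
Synonymous differences: 3.

3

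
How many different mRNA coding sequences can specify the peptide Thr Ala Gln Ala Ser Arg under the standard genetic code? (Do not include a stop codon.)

Thr: 4 codons.
Ala: 4 codons.
Gln: 2 codons.
Ala: 4 codons.
Ser: 6 codons.
Arg: 6 codons.
4 × 4 × 2 × 4 × 6 × 6 = 4608.

4608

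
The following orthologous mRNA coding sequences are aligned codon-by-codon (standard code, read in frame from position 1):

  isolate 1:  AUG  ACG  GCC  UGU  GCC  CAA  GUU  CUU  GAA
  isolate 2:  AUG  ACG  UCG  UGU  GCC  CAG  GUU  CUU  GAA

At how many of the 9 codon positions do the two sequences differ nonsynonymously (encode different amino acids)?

1

Codon 1: AUG Met / AUG Met — identical.
Codon 2: ACG Thr / ACG Thr — identical.
Codon 3: GCC Ala / UCG Ser — nonsynonymous.
Codon 4: UGU Cys / UGU Cys — identical.
Codon 5: GCC Ala / GCC Ala — identical.
Codon 6: CAA Gln / CAG Gln — synonymous.
Codon 7: GUU Val / GUU Val — identical.
Codon 8: CUU Leu / CUU Leu — identical.
Codon 9: GAA Glu / GAA Glu — identical.
Nonsynonymous differences: 1.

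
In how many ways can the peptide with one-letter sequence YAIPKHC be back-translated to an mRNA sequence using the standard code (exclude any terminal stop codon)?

Tyr: 2 codons.
Ala: 4 codons.
Ile: 3 codons.
Pro: 4 codons.
Lys: 2 codons.
His: 2 codons.
Cys: 2 codons.
2 × 4 × 3 × 4 × 2 × 2 × 2 = 768.

768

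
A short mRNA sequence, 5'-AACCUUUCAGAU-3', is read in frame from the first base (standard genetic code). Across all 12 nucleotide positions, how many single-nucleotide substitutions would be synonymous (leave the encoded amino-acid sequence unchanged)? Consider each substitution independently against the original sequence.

8

Codon 1 (AAC, Asn): 1 synonymous substitution.
Codon 2 (CUU, Leu): 3 synonymous substitutions.
Codon 3 (UCA, Ser): 3 synonymous substitutions.
Codon 4 (GAU, Asp): 1 synonymous substitution.
Total: 1 + 3 + 3 + 1 = 8.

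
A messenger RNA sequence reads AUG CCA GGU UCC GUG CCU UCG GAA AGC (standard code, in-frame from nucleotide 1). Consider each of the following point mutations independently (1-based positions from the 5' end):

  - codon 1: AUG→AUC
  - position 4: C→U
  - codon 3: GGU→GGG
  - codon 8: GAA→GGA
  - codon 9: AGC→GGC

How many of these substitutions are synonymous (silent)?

Codon 1: AUG (Met) → AUC (Ile) — missense.
Codon 2: CCA (Pro) → UCA (Ser) — missense.
Codon 3: GGU (Gly) → GGG (Gly) — synonymous.
Codon 8: GAA (Glu) → GGA (Gly) — missense.
Codon 9: AGC (Ser) → GGC (Gly) — missense.
Synonymous: 1 of 5.

1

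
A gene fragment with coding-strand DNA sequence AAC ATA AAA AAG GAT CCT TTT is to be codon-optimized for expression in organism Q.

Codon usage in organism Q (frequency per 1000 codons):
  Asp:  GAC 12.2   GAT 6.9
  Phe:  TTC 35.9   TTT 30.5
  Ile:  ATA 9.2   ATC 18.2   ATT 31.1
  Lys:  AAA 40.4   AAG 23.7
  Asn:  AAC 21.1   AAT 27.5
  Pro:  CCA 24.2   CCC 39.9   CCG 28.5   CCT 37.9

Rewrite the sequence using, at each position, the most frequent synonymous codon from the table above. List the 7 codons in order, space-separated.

AAT ATT AAA AAA GAC CCC TTC

Codon 1 (Asn): best is AAT at 27.5.
Codon 2 (Ile): best is ATT at 31.1.
Codon 3 (Lys): best is AAA at 40.4.
Codon 4 (Lys): best is AAA at 40.4.
Codon 5 (Asp): best is GAC at 12.2.
Codon 6 (Pro): best is CCC at 39.9.
Codon 7 (Phe): best is TTC at 35.9.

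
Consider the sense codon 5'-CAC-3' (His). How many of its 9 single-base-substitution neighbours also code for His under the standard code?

1

Position 1: none → 0 synonymous.
Position 2: none → 0 synonymous.
Position 3: CAU → 1 synonymous.
Total: 0 + 0 + 1 = 1.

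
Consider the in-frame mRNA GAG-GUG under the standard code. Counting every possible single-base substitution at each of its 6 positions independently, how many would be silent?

Codon 1 (GAG, Glu): 1 synonymous substitution.
Codon 2 (GUG, Val): 3 synonymous substitutions.
Total: 1 + 3 = 4.

4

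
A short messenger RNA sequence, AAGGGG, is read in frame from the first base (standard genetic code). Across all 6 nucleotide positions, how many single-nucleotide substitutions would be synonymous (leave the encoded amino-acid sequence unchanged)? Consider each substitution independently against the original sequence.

Codon 1 (AAG, Lys): 1 synonymous substitution.
Codon 2 (GGG, Gly): 3 synonymous substitutions.
Total: 1 + 3 = 4.

4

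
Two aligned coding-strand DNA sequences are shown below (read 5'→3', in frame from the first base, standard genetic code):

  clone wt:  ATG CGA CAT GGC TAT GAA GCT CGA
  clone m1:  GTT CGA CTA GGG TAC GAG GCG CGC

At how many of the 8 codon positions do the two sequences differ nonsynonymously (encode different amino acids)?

2

Codon 1: ATG Met / GTT Val — nonsynonymous.
Codon 2: CGA Arg / CGA Arg — identical.
Codon 3: CAT His / CTA Leu — nonsynonymous.
Codon 4: GGC Gly / GGG Gly — synonymous.
Codon 5: TAT Tyr / TAC Tyr — synonymous.
Codon 6: GAA Glu / GAG Glu — synonymous.
Codon 7: GCT Ala / GCG Ala — synonymous.
Codon 8: CGA Arg / CGC Arg — synonymous.
Nonsynonymous differences: 2.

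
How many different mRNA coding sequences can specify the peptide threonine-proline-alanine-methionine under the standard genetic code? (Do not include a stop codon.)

Thr: 4 codons.
Pro: 4 codons.
Ala: 4 codons.
Met: 1 codon.
4 × 4 × 4 × 1 = 64.

64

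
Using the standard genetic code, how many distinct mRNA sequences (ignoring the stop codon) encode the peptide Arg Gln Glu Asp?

48

Arg: 6 codons.
Gln: 2 codons.
Glu: 2 codons.
Asp: 2 codons.
6 × 2 × 2 × 2 = 48.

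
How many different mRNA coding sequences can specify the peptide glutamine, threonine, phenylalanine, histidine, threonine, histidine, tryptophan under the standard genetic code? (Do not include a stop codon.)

Gln: 2 codons.
Thr: 4 codons.
Phe: 2 codons.
His: 2 codons.
Thr: 4 codons.
His: 2 codons.
Trp: 1 codon.
2 × 4 × 2 × 2 × 4 × 2 × 1 = 256.

256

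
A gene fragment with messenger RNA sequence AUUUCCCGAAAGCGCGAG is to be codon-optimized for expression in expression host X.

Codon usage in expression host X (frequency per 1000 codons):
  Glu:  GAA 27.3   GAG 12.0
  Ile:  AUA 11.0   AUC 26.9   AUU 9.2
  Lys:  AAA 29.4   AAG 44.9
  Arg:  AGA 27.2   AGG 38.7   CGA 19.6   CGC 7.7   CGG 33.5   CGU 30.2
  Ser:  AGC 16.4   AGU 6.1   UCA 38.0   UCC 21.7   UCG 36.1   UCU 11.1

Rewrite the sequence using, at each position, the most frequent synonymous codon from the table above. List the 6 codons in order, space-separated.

AUC UCA AGG AAG AGG GAA

Codon 1 (Ile): best is AUC at 26.9.
Codon 2 (Ser): best is UCA at 38.0.
Codon 3 (Arg): best is AGG at 38.7.
Codon 4 (Lys): best is AAG at 44.9.
Codon 5 (Arg): best is AGG at 38.7.
Codon 6 (Glu): best is GAA at 27.3.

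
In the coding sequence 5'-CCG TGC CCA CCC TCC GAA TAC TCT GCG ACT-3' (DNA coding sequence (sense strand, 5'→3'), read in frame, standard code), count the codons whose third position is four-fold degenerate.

7

Codon 1 CCG (Pro): third position 4-fold.
Codon 2 TGC (Cys): third position 2-fold.
Codon 3 CCA (Pro): third position 4-fold.
Codon 4 CCC (Pro): third position 4-fold.
Codon 5 TCC (Ser): third position 4-fold.
Codon 6 GAA (Glu): third position 2-fold.
Codon 7 TAC (Tyr): third position 2-fold.
Codon 8 TCT (Ser): third position 4-fold.
Codon 9 GCG (Ala): third position 4-fold.
Codon 10 ACT (Thr): third position 4-fold.
Four-fold degenerate third positions: 7.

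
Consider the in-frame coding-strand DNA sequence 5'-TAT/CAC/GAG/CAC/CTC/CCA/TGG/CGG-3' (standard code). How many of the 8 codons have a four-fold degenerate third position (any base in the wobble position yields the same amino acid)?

3

Codon 1 TAT (Tyr): third position 2-fold.
Codon 2 CAC (His): third position 2-fold.
Codon 3 GAG (Glu): third position 2-fold.
Codon 4 CAC (His): third position 2-fold.
Codon 5 CTC (Leu): third position 4-fold.
Codon 6 CCA (Pro): third position 4-fold.
Codon 7 TGG (Trp): third position 1-fold.
Codon 8 CGG (Arg): third position 4-fold.
Four-fold degenerate third positions: 3.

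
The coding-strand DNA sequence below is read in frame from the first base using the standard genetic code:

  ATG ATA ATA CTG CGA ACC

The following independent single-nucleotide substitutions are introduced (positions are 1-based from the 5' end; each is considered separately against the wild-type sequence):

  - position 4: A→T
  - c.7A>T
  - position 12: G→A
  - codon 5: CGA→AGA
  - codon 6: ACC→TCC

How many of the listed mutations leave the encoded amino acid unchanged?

2

Codon 2: ATA (Ile) → TTA (Leu) — missense.
Codon 3: ATA (Ile) → TTA (Leu) — missense.
Codon 4: CTG (Leu) → CTA (Leu) — synonymous.
Codon 5: CGA (Arg) → AGA (Arg) — synonymous.
Codon 6: ACC (Thr) → TCC (Ser) — missense.
Synonymous: 2 of 5.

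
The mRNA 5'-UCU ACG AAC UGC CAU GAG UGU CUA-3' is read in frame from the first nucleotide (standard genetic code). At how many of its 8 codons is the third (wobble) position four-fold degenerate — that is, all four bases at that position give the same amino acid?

3

Codon 1 UCU (Ser): third position 4-fold.
Codon 2 ACG (Thr): third position 4-fold.
Codon 3 AAC (Asn): third position 2-fold.
Codon 4 UGC (Cys): third position 2-fold.
Codon 5 CAU (His): third position 2-fold.
Codon 6 GAG (Glu): third position 2-fold.
Codon 7 UGU (Cys): third position 2-fold.
Codon 8 CUA (Leu): third position 4-fold.
Four-fold degenerate third positions: 3.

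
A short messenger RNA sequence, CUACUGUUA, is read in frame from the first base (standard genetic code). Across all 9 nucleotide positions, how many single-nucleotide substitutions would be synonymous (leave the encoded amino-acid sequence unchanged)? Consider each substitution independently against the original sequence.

10

Codon 1 (CUA, Leu): 4 synonymous substitutions.
Codon 2 (CUG, Leu): 4 synonymous substitutions.
Codon 3 (UUA, Leu): 2 synonymous substitutions.
Total: 4 + 4 + 2 = 10.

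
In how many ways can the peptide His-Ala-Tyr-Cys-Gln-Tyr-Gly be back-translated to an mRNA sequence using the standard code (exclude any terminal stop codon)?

512

His: 2 codons.
Ala: 4 codons.
Tyr: 2 codons.
Cys: 2 codons.
Gln: 2 codons.
Tyr: 2 codons.
Gly: 4 codons.
2 × 4 × 2 × 2 × 2 × 2 × 4 = 512.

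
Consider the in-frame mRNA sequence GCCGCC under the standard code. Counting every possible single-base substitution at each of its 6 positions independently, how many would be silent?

6

Codon 1 (GCC, Ala): 3 synonymous substitutions.
Codon 2 (GCC, Ala): 3 synonymous substitutions.
Total: 3 + 3 = 6.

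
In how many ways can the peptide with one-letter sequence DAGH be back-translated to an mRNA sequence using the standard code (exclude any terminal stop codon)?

Asp: 2 codons.
Ala: 4 codons.
Gly: 4 codons.
His: 2 codons.
2 × 4 × 4 × 2 = 64.

64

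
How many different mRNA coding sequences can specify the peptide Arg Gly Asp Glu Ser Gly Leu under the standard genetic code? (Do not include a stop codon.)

13824

Arg: 6 codons.
Gly: 4 codons.
Asp: 2 codons.
Glu: 2 codons.
Ser: 6 codons.
Gly: 4 codons.
Leu: 6 codons.
6 × 4 × 2 × 2 × 6 × 4 × 6 = 13824.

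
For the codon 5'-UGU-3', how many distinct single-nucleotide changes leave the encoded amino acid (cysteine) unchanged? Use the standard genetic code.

Position 1: none → 0 synonymous.
Position 2: none → 0 synonymous.
Position 3: UGC → 1 synonymous.
Total: 0 + 0 + 1 = 1.

1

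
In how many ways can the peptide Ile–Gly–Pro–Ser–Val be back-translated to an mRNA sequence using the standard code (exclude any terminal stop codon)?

1152

Ile: 3 codons.
Gly: 4 codons.
Pro: 4 codons.
Ser: 6 codons.
Val: 4 codons.
3 × 4 × 4 × 6 × 4 = 1152.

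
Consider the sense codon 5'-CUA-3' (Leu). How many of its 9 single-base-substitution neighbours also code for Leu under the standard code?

Position 1: UUA → 1 synonymous.
Position 2: none → 0 synonymous.
Position 3: CUU, CUC, CUG → 3 synonymous.
Total: 1 + 0 + 3 = 4.

4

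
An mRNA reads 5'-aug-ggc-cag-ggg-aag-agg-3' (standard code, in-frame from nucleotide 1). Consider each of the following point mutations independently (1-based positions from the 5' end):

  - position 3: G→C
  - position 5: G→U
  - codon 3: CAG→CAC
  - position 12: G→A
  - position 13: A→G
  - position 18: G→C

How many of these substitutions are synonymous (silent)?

1

Codon 1: AUG (Met) → AUC (Ile) — missense.
Codon 2: GGC (Gly) → GUC (Val) — missense.
Codon 3: CAG (Gln) → CAC (His) — missense.
Codon 4: GGG (Gly) → GGA (Gly) — synonymous.
Codon 5: AAG (Lys) → GAG (Glu) — missense.
Codon 6: AGG (Arg) → AGC (Ser) — missense.
Synonymous: 1 of 6.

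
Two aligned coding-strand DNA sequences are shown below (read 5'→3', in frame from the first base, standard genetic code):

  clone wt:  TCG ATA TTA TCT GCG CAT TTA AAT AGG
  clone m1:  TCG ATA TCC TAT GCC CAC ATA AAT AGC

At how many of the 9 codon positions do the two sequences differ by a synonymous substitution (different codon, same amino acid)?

Codon 1: TCG Ser / TCG Ser — identical.
Codon 2: ATA Ile / ATA Ile — identical.
Codon 3: TTA Leu / TCC Ser — nonsynonymous.
Codon 4: TCT Ser / TAT Tyr — nonsynonymous.
Codon 5: GCG Ala / GCC Ala — synonymous.
Codon 6: CAT His / CAC His — synonymous.
Codon 7: TTA Leu / ATA Ile — nonsynonymous.
Codon 8: AAT Asn / AAT Asn — identical.
Codon 9: AGG Arg / AGC Ser — nonsynonymous.
Synonymous differences: 2.

2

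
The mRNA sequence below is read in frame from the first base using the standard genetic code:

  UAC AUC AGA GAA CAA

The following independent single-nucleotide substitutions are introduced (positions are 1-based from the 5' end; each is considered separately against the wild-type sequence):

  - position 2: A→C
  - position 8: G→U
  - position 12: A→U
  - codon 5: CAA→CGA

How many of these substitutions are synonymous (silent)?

Codon 1: UAC (Tyr) → UCC (Ser) — missense.
Codon 3: AGA (Arg) → AUA (Ile) — missense.
Codon 4: GAA (Glu) → GAU (Asp) — missense.
Codon 5: CAA (Gln) → CGA (Arg) — missense.
Synonymous: 0 of 4.

0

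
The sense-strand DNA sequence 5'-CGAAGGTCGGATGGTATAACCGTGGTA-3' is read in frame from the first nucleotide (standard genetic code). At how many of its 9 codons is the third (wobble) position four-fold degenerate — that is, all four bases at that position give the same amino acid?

6

Codon 1 CGA (Arg): third position 4-fold.
Codon 2 AGG (Arg): third position 2-fold.
Codon 3 TCG (Ser): third position 4-fold.
Codon 4 GAT (Asp): third position 2-fold.
Codon 5 GGT (Gly): third position 4-fold.
Codon 6 ATA (Ile): third position 3-fold.
Codon 7 ACC (Thr): third position 4-fold.
Codon 8 GTG (Val): third position 4-fold.
Codon 9 GTA (Val): third position 4-fold.
Four-fold degenerate third positions: 6.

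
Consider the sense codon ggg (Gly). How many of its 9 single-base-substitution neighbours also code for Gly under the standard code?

Position 1: none → 0 synonymous.
Position 2: none → 0 synonymous.
Position 3: GGU, GGC, GGA → 3 synonymous.
Total: 0 + 0 + 3 = 3.

3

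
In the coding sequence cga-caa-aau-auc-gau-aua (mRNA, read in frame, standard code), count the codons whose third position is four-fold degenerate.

Codon 1 CGA (Arg): third position 4-fold.
Codon 2 CAA (Gln): third position 2-fold.
Codon 3 AAU (Asn): third position 2-fold.
Codon 4 AUC (Ile): third position 3-fold.
Codon 5 GAU (Asp): third position 2-fold.
Codon 6 AUA (Ile): third position 3-fold.
Four-fold degenerate third positions: 1.

1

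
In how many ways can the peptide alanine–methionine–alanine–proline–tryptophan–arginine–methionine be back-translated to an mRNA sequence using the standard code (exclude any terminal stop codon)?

Ala: 4 codons.
Met: 1 codon.
Ala: 4 codons.
Pro: 4 codons.
Trp: 1 codon.
Arg: 6 codons.
Met: 1 codon.
4 × 1 × 4 × 4 × 1 × 6 × 1 = 384.

384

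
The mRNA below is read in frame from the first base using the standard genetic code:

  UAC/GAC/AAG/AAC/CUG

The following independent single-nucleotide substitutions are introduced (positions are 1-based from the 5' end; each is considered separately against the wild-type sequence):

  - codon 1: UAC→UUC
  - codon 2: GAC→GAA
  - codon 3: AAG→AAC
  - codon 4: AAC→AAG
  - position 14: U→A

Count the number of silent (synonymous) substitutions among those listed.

0

Codon 1: UAC (Tyr) → UUC (Phe) — missense.
Codon 2: GAC (Asp) → GAA (Glu) — missense.
Codon 3: AAG (Lys) → AAC (Asn) — missense.
Codon 4: AAC (Asn) → AAG (Lys) — missense.
Codon 5: CUG (Leu) → CAG (Gln) — missense.
Synonymous: 0 of 5.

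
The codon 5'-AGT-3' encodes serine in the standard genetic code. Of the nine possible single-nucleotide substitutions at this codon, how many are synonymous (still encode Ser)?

1

Position 1: none → 0 synonymous.
Position 2: none → 0 synonymous.
Position 3: AGC → 1 synonymous.
Total: 0 + 0 + 1 = 1.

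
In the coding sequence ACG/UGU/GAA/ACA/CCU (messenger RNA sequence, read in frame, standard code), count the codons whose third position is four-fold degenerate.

Codon 1 ACG (Thr): third position 4-fold.
Codon 2 UGU (Cys): third position 2-fold.
Codon 3 GAA (Glu): third position 2-fold.
Codon 4 ACA (Thr): third position 4-fold.
Codon 5 CCU (Pro): third position 4-fold.
Four-fold degenerate third positions: 3.

3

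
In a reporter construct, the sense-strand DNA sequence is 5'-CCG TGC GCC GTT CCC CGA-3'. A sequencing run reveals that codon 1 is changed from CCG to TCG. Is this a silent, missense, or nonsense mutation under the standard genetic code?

Position 1 falls in codon 1: CCG → Pro.
After the substitution the codon is TCG → Ser.
Pro ≠ Ser, so this is a missense mutation.

missense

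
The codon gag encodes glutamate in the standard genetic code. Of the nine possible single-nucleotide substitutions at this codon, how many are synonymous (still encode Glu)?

Position 1: none → 0 synonymous.
Position 2: none → 0 synonymous.
Position 3: GAA → 1 synonymous.
Total: 0 + 0 + 1 = 1.

1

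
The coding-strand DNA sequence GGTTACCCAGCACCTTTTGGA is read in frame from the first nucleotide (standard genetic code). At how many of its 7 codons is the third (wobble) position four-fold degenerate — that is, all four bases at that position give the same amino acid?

5

Codon 1 GGT (Gly): third position 4-fold.
Codon 2 TAC (Tyr): third position 2-fold.
Codon 3 CCA (Pro): third position 4-fold.
Codon 4 GCA (Ala): third position 4-fold.
Codon 5 CCT (Pro): third position 4-fold.
Codon 6 TTT (Phe): third position 2-fold.
Codon 7 GGA (Gly): third position 4-fold.
Four-fold degenerate third positions: 5.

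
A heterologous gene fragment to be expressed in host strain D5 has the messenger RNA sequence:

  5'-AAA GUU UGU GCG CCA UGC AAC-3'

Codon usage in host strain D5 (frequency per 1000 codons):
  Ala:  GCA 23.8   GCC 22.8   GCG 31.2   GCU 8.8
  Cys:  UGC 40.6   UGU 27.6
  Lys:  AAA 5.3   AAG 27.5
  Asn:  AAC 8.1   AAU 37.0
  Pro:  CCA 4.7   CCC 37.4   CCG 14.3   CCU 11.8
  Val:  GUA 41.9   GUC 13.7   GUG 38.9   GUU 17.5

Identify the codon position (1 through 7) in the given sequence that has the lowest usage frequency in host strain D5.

Codon 1 AAA (Lys): 5.3 per 1000.
Codon 2 GUU (Val): 17.5 per 1000.
Codon 3 UGU (Cys): 27.6 per 1000.
Codon 4 GCG (Ala): 31.2 per 1000.
Codon 5 CCA (Pro): 4.7 per 1000.
Codon 6 UGC (Cys): 40.6 per 1000.
Codon 7 AAC (Asn): 8.1 per 1000.
Lowest frequency is 4.7 at codon 5.

5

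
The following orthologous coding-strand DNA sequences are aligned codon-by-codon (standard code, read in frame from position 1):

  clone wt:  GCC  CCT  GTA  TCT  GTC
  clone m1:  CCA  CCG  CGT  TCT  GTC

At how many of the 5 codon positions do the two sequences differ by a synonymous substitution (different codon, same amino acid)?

Codon 1: GCC Ala / CCA Pro — nonsynonymous.
Codon 2: CCT Pro / CCG Pro — synonymous.
Codon 3: GTA Val / CGT Arg — nonsynonymous.
Codon 4: TCT Ser / TCT Ser — identical.
Codon 5: GTC Val / GTC Val — identical.
Synonymous differences: 1.

1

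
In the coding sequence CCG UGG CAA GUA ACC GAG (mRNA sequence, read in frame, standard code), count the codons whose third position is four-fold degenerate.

Codon 1 CCG (Pro): third position 4-fold.
Codon 2 UGG (Trp): third position 1-fold.
Codon 3 CAA (Gln): third position 2-fold.
Codon 4 GUA (Val): third position 4-fold.
Codon 5 ACC (Thr): third position 4-fold.
Codon 6 GAG (Glu): third position 2-fold.
Four-fold degenerate third positions: 3.

3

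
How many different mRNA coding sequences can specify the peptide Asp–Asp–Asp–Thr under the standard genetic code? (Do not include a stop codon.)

32

Asp: 2 codons.
Asp: 2 codons.
Asp: 2 codons.
Thr: 4 codons.
2 × 2 × 2 × 4 = 32.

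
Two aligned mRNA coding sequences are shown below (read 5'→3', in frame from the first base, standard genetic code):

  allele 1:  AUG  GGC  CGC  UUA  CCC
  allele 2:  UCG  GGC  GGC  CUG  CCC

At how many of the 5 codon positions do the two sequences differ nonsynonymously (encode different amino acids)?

Codon 1: AUG Met / UCG Ser — nonsynonymous.
Codon 2: GGC Gly / GGC Gly — identical.
Codon 3: CGC Arg / GGC Gly — nonsynonymous.
Codon 4: UUA Leu / CUG Leu — synonymous.
Codon 5: CCC Pro / CCC Pro — identical.
Nonsynonymous differences: 2.

2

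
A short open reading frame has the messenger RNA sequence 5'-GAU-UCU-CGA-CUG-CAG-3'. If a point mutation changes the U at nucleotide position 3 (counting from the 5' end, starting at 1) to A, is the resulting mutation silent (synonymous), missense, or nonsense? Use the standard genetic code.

missense

Position 3 falls in codon 1: GAU → Asp.
After the substitution the codon is GAA → Glu.
Asp ≠ Glu, so this is a missense mutation.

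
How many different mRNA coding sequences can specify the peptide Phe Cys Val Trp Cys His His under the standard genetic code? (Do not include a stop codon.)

Phe: 2 codons.
Cys: 2 codons.
Val: 4 codons.
Trp: 1 codon.
Cys: 2 codons.
His: 2 codons.
His: 2 codons.
2 × 2 × 4 × 1 × 2 × 2 × 2 = 128.

128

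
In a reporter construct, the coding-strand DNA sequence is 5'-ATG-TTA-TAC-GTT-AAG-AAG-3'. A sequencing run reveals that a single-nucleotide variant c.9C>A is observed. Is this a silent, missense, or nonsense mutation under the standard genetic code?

nonsense

Position 9 falls in codon 3: TAC → Tyr.
After the substitution the codon is TAA → Stop.
The new codon is a stop codon, so this is a nonsense mutation.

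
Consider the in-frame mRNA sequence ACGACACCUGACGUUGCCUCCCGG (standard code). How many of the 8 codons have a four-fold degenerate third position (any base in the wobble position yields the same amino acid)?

7

Codon 1 ACG (Thr): third position 4-fold.
Codon 2 ACA (Thr): third position 4-fold.
Codon 3 CCU (Pro): third position 4-fold.
Codon 4 GAC (Asp): third position 2-fold.
Codon 5 GUU (Val): third position 4-fold.
Codon 6 GCC (Ala): third position 4-fold.
Codon 7 UCC (Ser): third position 4-fold.
Codon 8 CGG (Arg): third position 4-fold.
Four-fold degenerate third positions: 7.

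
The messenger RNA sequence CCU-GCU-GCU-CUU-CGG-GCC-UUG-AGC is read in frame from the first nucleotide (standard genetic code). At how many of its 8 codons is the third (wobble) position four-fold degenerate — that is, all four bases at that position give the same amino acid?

Codon 1 CCU (Pro): third position 4-fold.
Codon 2 GCU (Ala): third position 4-fold.
Codon 3 GCU (Ala): third position 4-fold.
Codon 4 CUU (Leu): third position 4-fold.
Codon 5 CGG (Arg): third position 4-fold.
Codon 6 GCC (Ala): third position 4-fold.
Codon 7 UUG (Leu): third position 2-fold.
Codon 8 AGC (Ser): third position 2-fold.
Four-fold degenerate third positions: 6.

6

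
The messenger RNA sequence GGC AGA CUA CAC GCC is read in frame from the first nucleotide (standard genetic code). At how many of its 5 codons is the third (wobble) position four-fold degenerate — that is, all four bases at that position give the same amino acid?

3

Codon 1 GGC (Gly): third position 4-fold.
Codon 2 AGA (Arg): third position 2-fold.
Codon 3 CUA (Leu): third position 4-fold.
Codon 4 CAC (His): third position 2-fold.
Codon 5 GCC (Ala): third position 4-fold.
Four-fold degenerate third positions: 3.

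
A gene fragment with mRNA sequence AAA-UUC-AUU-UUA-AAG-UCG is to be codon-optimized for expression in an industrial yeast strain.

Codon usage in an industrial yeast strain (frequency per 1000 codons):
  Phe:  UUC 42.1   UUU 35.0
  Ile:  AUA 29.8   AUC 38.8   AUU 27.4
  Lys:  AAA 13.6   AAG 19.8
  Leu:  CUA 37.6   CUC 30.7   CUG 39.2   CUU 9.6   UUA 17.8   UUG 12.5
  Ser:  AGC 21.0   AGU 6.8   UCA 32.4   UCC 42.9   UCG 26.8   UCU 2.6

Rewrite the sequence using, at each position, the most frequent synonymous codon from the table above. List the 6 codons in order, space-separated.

AAG UUC AUC CUG AAG UCC

Codon 1 (Lys): best is AAG at 19.8.
Codon 2 (Phe): best is UUC at 42.1.
Codon 3 (Ile): best is AUC at 38.8.
Codon 4 (Leu): best is CUG at 39.2.
Codon 5 (Lys): best is AAG at 19.8.
Codon 6 (Ser): best is UCC at 42.9.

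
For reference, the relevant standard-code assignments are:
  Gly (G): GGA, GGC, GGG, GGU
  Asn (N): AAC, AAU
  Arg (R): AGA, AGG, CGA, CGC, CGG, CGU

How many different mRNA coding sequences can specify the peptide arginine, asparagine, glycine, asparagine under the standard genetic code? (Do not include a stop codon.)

Arg: 6 codons.
Asn: 2 codons.
Gly: 4 codons.
Asn: 2 codons.
6 × 2 × 4 × 2 = 96.

96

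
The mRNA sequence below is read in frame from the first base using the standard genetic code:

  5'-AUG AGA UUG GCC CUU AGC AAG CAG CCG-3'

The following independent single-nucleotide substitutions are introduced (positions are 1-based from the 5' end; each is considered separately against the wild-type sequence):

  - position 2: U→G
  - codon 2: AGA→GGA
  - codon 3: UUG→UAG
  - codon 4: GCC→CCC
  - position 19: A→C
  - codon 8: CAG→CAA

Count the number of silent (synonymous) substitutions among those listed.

1

Codon 1: AUG (Met) → AGG (Arg) — missense.
Codon 2: AGA (Arg) → GGA (Gly) — missense.
Codon 3: UUG (Leu) → UAG (Stop) — nonsense.
Codon 4: GCC (Ala) → CCC (Pro) — missense.
Codon 7: AAG (Lys) → CAG (Gln) — missense.
Codon 8: CAG (Gln) → CAA (Gln) — synonymous.
Synonymous: 1 of 6.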